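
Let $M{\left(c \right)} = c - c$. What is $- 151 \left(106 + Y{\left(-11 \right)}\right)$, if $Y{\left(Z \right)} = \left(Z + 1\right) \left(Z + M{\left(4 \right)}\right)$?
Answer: $-32616$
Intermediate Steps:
$M{\left(c \right)} = 0$
$Y{\left(Z \right)} = Z \left(1 + Z\right)$ ($Y{\left(Z \right)} = \left(Z + 1\right) \left(Z + 0\right) = \left(1 + Z\right) Z = Z \left(1 + Z\right)$)
$- 151 \left(106 + Y{\left(-11 \right)}\right) = - 151 \left(106 - 11 \left(1 - 11\right)\right) = - 151 \left(106 - -110\right) = - 151 \left(106 + 110\right) = \left(-151\right) 216 = -32616$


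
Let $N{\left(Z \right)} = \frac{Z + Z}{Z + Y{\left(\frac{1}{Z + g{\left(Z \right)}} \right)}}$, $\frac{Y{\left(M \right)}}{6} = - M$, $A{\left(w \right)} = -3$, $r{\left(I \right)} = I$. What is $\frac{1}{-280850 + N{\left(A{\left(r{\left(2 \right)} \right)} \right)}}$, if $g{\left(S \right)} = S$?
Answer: $- \frac{1}{280847} \approx -3.5607 \cdot 10^{-6}$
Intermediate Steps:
$Y{\left(M \right)} = - 6 M$ ($Y{\left(M \right)} = 6 \left(- M\right) = - 6 M$)
$N{\left(Z \right)} = \frac{2 Z}{Z - \frac{3}{Z}}$ ($N{\left(Z \right)} = \frac{Z + Z}{Z - \frac{6}{Z + Z}} = \frac{2 Z}{Z - \frac{6}{2 Z}} = \frac{2 Z}{Z - 6 \frac{1}{2 Z}} = \frac{2 Z}{Z - \frac{3}{Z}}$)
$\frac{1}{-280850 + N{\left(A{\left(r{\left(2 \right)} \right)} \right)}} = \frac{1}{-280850 + \frac{2 \left(-3\right)^{2}}{-3 + \left(-3\right)^{2}}} = \frac{1}{-280850 + 2 \cdot 9 \frac{1}{-3 + 9}} = \frac{1}{-280850 + 2 \cdot 9 \cdot \frac{1}{6}} = \frac{1}{-280850 + 3} = \frac{1}{-280847} = - \frac{1}{280847}$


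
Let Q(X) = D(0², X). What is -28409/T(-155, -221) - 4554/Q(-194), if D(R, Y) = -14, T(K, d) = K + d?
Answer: 1055015/2632 ≈ 400.84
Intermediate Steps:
Q(X) = -14
-28409/T(-155, -221) - 4554/Q(-194) = -28409/(-155 - 221) - 4554/(-14) = -28409/(-376) - 4554*(-1/14) = -28409*(-1/376) + 2277/7 = 28409/376 + 2277/7 = 1055015/2632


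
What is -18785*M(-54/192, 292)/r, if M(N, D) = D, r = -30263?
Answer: 5485220/30263 ≈ 181.25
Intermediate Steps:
-18785*M(-54/192, 292)/r = -18785/((-30263/292)) = -18785/((-30263*1/292)) = -18785/(-30263/292) = -18785*(-292/30263) = 5485220/30263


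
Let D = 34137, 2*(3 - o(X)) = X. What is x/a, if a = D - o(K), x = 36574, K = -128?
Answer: 18287/17035 ≈ 1.0735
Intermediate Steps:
o(X) = 3 - X/2
a = 34070 (a = 34137 - (3 - ½*(-128)) = 34137 - (3 + 64) = 34137 - 1*67 = 34137 - 67 = 34070)
x/a = 36574/34070 = 36574*(1/34070) = 18287/17035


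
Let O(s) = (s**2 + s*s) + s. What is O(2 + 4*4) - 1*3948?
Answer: -3282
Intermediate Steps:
O(s) = s + 2*s**2 (O(s) = (s**2 + s**2) + s = 2*s**2 + s = s + 2*s**2)
O(2 + 4*4) - 1*3948 = (2 + 4*4)*(1 + 2*(2 + 4*4)) - 1*3948 = (2 + 16)*(1 + 2*(2 + 16)) - 3948 = 18*(1 + 2*18) - 3948 = 18*(1 + 36) - 3948 = 18*37 - 3948 = 666 - 3948 = -3282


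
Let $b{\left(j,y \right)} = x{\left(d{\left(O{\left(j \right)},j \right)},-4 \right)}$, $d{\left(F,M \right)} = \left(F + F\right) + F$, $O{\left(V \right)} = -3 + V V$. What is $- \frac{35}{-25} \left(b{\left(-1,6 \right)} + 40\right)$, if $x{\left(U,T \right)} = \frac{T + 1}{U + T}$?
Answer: $\frac{2821}{50} \approx 56.42$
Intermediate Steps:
$O{\left(V \right)} = -3 + V^{2}$
$d{\left(F,M \right)} = 3 F$ ($d{\left(F,M \right)} = 2 F + F = 3 F$)
$x{\left(U,T \right)} = \frac{1 + T}{T + U}$
$b{\left(j,y \right)} = - \frac{3}{-13 + 3 j^{2}}$ ($b{\left(j,y \right)} = \frac{1 - 4}{-4 + 3 \left(-3 + j^{2}\right)} = \frac{1}{-4 + \left(-9 + 3 j^{2}\right)} \left(-3\right) = \frac{1}{-13 + 3 j^{2}} \left(-3\right) = - \frac{3}{-13 + 3 j^{2}}$)
$- \frac{35}{-25} \left(b{\left(-1,6 \right)} + 40\right) = - \frac{35}{-25} \left(- \frac{3}{-13 + 3 \left(-1\right)^{2}} + 40\right) = \left(-35\right) \left(- \frac{1}{25}\right) \left(- \frac{3}{-13 + 3 \cdot 1} + 40\right) = \frac{7 \left(- \frac{3}{-13 + 3} + 40\right)}{5} = \frac{7 \left(- \frac{3}{-10} + 40\right)}{5} = \frac{7 \left(\left(-3\right) \left(- \frac{1}{10}\right) + 40\right)}{5} = \frac{7 \left(\frac{3}{10} + 40\right)}{5} = \frac{7}{5} \cdot \frac{403}{10} = \frac{2821}{50}$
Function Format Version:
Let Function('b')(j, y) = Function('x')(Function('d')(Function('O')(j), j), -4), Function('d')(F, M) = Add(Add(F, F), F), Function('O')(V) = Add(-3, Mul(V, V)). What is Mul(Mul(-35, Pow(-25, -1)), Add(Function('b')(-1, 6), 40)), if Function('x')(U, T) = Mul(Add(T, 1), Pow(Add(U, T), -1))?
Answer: Rational(2821, 50) ≈ 56.420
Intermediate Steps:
Function('O')(V) = Add(-3, Pow(V, 2))
Function('d')(F, M) = Mul(3, F) (Function('d')(F, M) = Add(Mul(2, F), F) = Mul(3, F))
Function('x')(U, T) = Mul(Pow(Add(T, U), -1), Add(1, T)) (Function('x')(U, T) = Mul(Add(1, T), Pow(Add(T, U), -1)) = Mul(Pow(Add(T, U), -1), Add(1, T)))
Function('b')(j, y) = Mul(-3, Pow(Add(-13, Mul(3, Pow(j, 2))), -1)) (Function('b')(j, y) = Mul(Pow(Add(-4, Mul(3, Add(-3, Pow(j, 2)))), -1), Add(1, -4)) = Mul(Pow(Add(-4, Add(-9, Mul(3, Pow(j, 2)))), -1), -3) = Mul(Pow(Add(-13, Mul(3, Pow(j, 2))), -1), -3) = Mul(-3, Pow(Add(-13, Mul(3, Pow(j, 2))), -1)))
Mul(Mul(-35, Pow(-25, -1)), Add(Function('b')(-1, 6), 40)) = Mul(Mul(-35, Pow(-25, -1)), Add(Mul(-3, Pow(Add(-13, Mul(3, Pow(-1, 2))), -1)), 40)) = Mul(Mul(-35, Rational(-1, 25)), Add(Mul(-3, Pow(Add(-13, Mul(3, 1)), -1)), 40)) = Mul(Rational(7, 5), Add(Mul(-3, Pow(Add(-13, 3), -1)), 40)) = Mul(Rational(7, 5), Add(Mul(-3, Pow(-10, -1)), 40)) = Mul(Rational(7, 5), Add(Mul(-3, Rational(-1, 10)), 40)) = Mul(Rational(7, 5), Add(Rational(3, 10), 40)) = Mul(Rational(7, 5), Rational(403, 10)) = Rational(2821, 50)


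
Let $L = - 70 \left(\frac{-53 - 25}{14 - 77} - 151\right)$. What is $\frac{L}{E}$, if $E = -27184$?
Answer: $- \frac{15725}{40776} \approx -0.38564$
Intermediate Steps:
$L = \frac{31450}{3}$ ($L = - 70 \left(- \frac{78}{-63} - 151\right) = - 70 \left(\left(-78\right) \left(- \frac{1}{63}\right) - 151\right) = - 70 \left(\frac{26}{21} - 151\right) = \left(-70\right) \left(- \frac{3145}{21}\right) = \frac{31450}{3} \approx 10483.0$)
$\frac{L}{E} = \frac{31450}{3 \left(-27184\right)} = \frac{31450}{3} \left(- \frac{1}{27184}\right) = - \frac{15725}{40776}$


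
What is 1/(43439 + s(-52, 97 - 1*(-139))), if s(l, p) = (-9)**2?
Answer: 1/43520 ≈ 2.2978e-5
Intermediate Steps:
s(l, p) = 81
1/(43439 + s(-52, 97 - 1*(-139))) = 1/(43439 + 81) = 1/43520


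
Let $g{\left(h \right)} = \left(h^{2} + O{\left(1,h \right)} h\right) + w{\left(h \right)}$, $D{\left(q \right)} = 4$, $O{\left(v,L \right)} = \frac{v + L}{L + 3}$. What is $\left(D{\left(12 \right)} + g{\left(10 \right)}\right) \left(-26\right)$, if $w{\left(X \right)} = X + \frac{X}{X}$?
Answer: $-3210$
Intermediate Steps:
$O{\left(v,L \right)} = \frac{L + v}{3 + L}$
$w{\left(X \right)} = 1 + X$ ($w{\left(X \right)} = X + 1 = 1 + X$)
$g{\left(h \right)} = 1 + h + h^{2} + \frac{h \left(1 + h\right)}{3 + h}$ ($g{\left(h \right)} = \left(h^{2} + \frac{h + 1}{3 + h} h\right) + \left(1 + h\right) = \left(h^{2} + \frac{1 + h}{3 + h} h\right) + \left(1 + h\right) = \left(h^{2} + \frac{h \left(1 + h\right)}{3 + h}\right) + \left(1 + h\right) = 1 + h + h^{2} + \frac{h \left(1 + h\right)}{3 + h}$)
$\left(D{\left(12 \right)} + g{\left(10 \right)}\right) \left(-26\right) = \left(4 + \frac{3 + 10^{3} + 5 \cdot 10 + 5 \cdot 10^{2}}{3 + 10}\right) \left(-26\right) = \left(4 + \frac{3 + 1000 + 50 + 5 \cdot 100}{13}\right) \left(-26\right) = \left(4 + \frac{3 + 1000 + 50 + 500}{13}\right) \left(-26\right) = \left(4 + \frac{1}{13} \cdot 1553\right) \left(-26\right) = \left(4 + \frac{1553}{13}\right) \left(-26\right) = \frac{1605}{13} \left(-26\right) = -3210$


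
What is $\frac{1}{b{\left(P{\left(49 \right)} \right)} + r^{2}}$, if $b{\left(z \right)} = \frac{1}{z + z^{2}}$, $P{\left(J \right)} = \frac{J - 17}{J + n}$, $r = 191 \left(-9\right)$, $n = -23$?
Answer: $\frac{464}{1371102073} \approx 3.3841 \cdot 10^{-7}$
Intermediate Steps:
$r = -1719$
$P{\left(J \right)} = \frac{-17 + J}{-23 + J}$ ($P{\left(J \right)} = \frac{J - 17}{J - 23} = \frac{-17 + J}{-23 + J}$)
$\frac{1}{b{\left(P{\left(49 \right)} \right)} + r^{2}} = \frac{1}{\frac{1}{\frac{-17 + 49}{-23 + 49} \left(1 + \frac{-17 + 49}{-23 + 49}\right)} + \left(-1719\right)^{2}} = \frac{1}{\frac{1}{\frac{1}{26} \cdot 32 \left(1 + \frac{1}{26} \cdot 32\right)} + 2954961} = \frac{1}{\frac{1}{\frac{16}{13} \left(1 + \frac{16}{13}\right)} + 2954961} = \frac{1}{\frac{13}{16 \cdot \frac{29}{13}} + 2954961} = \frac{1}{\frac{13}{16} \cdot \frac{13}{29} + 2954961} = \frac{1}{\frac{169}{464} + 2954961} = \frac{1}{\frac{1371102073}{464}} = \frac{464}{1371102073}$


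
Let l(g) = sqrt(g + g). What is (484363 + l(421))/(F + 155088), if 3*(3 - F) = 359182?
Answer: 1453089/106091 + 3*sqrt(842)/106091 ≈ 13.697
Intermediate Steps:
F = -359173/3 (F = 3 - 1/3*359182 = 3 - 359182/3 = -359173/3 ≈ -1.1972e+5)
l(g) = sqrt(2)*sqrt(g) (l(g) = sqrt(2*g) = sqrt(2)*sqrt(g))
(484363 + l(421))/(F + 155088) = (484363 + sqrt(2)*sqrt(421))/(-359173/3 + 155088) = (484363 + sqrt(842))/(106091/3) = (484363 + sqrt(842))*(3/106091) = 1453089/106091 + 3*sqrt(842)/106091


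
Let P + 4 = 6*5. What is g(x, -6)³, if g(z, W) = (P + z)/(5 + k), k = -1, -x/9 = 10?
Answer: -4096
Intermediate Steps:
x = -90 (x = -9*10 = -90)
P = 26 (P = -4 + 6*5 = -4 + 30 = 26)
g(z, W) = 13/2 + z/4 (g(z, W) = (26 + z)/(5 - 1) = (26 + z)/4 = (26 + z)*(¼) = 13/2 + z/4)
g(x, -6)³ = (13/2 + (¼)*(-90))³ = (13/2 - 45/2)³ = (-16)³ = -4096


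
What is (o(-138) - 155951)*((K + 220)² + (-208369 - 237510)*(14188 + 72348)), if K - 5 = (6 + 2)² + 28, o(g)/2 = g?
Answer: 6027938284196685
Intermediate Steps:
o(g) = 2*g
K = 97 (K = 5 + ((6 + 2)² + 28) = 5 + (8² + 28) = 5 + (64 + 28) = 5 + 92 = 97)
(o(-138) - 155951)*((K + 220)² + (-208369 - 237510)*(14188 + 72348)) = (2*(-138) - 155951)*((97 + 220)² + (-208369 - 237510)*(14188 + 72348)) = (-276 - 155951)*(317² - 445879*86536) = -156227*(100489 - 38584585144) = -156227*(-38584484655) = 6027938284196685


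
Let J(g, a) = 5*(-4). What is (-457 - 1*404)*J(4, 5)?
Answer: 17220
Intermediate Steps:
J(g, a) = -20
(-457 - 1*404)*J(4, 5) = (-457 - 1*404)*(-20) = (-457 - 404)*(-20) = -861*(-20) = 17220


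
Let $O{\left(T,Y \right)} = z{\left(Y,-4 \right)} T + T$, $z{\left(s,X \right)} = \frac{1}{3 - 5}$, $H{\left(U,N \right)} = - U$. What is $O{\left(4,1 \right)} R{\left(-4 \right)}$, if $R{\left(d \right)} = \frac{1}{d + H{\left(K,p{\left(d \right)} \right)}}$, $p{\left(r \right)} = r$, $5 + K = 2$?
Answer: $-2$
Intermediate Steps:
$K = -3$ ($K = -5 + 2 = -3$)
$z{\left(s,X \right)} = - \frac{1}{2}$ ($z{\left(s,X \right)} = \frac{1}{-2} = - \frac{1}{2}$)
$O{\left(T,Y \right)} = \frac{T}{2}$ ($O{\left(T,Y \right)} = - \frac{T}{2} + T = \frac{T}{2}$)
$R{\left(d \right)} = \frac{1}{3 + d}$ ($R{\left(d \right)} = \frac{1}{d - -3} = \frac{1}{d + 3} = \frac{1}{3 + d}$)
$O{\left(4,1 \right)} R{\left(-4 \right)} = \frac{\frac{1}{2} \cdot 4}{3 - 4} = \frac{2}{-1} = 2 \left(-1\right) = -2$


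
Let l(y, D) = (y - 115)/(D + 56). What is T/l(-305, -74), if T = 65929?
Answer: 197787/70 ≈ 2825.5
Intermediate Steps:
l(y, D) = (-115 + y)/(56 + D)
T/l(-305, -74) = 65929/(((-115 - 305)/(56 - 74))) = 65929/((-420/(-18))) = 65929/((-1/18*(-420))) = 65929/(70/3) = 65929*(3/70) = 197787/70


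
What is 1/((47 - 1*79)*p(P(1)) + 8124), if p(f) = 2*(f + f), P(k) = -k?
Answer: 1/8252 ≈ 0.00012118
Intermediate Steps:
p(f) = 4*f (p(f) = 2*(2*f) = 4*f)
1/((47 - 1*79)*p(P(1)) + 8124) = 1/((47 - 1*79)*(4*(-1*1)) + 8124) = 1/((47 - 79)*(4*(-1)) + 8124) = 1/(-32*(-4) + 8124) = 1/(128 + 8124) = 1/8252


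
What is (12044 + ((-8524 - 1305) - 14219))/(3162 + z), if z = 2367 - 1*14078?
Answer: 12004/8549 ≈ 1.4041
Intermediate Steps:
z = -11711 (z = 2367 - 14078 = -11711)
(12044 + ((-8524 - 1305) - 14219))/(3162 + z) = (12044 + ((-8524 - 1305) - 14219))/(3162 - 11711) = (12044 + (-9829 - 14219))/(-8549) = (12044 - 24048)*(-1/8549) = -12004*(-1/8549) = 12004/8549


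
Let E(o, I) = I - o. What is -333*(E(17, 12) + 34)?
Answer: -9657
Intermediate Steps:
-333*(E(17, 12) + 34) = -333*((12 - 1*17) + 34) = -333*((12 - 17) + 34) = -333*(-5 + 34) = -333*29 = -9657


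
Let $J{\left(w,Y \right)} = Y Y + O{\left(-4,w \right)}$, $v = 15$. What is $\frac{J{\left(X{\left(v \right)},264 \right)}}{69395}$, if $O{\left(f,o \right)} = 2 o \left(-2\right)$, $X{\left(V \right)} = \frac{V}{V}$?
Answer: $\frac{69692}{69395} \approx 1.0043$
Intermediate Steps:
$X{\left(V \right)} = 1$
$O{\left(f,o \right)} = - 4 o$
$J{\left(w,Y \right)} = Y^{2} - 4 w$ ($J{\left(w,Y \right)} = Y Y - 4 w = Y^{2} - 4 w$)
$\frac{J{\left(X{\left(v \right)},264 \right)}}{69395} = \frac{264^{2} - 4}{69395} = \left(69696 - 4\right) \frac{1}{69395} = 69692 \cdot \frac{1}{69395} = \frac{69692}{69395}$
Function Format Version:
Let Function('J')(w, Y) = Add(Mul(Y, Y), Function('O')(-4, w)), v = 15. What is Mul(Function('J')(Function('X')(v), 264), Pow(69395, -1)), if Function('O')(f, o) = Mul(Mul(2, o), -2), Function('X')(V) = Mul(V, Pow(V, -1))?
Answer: Rational(69692, 69395) ≈ 1.0043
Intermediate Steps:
Function('X')(V) = 1
Function('O')(f, o) = Mul(-4, o)
Function('J')(w, Y) = Add(Pow(Y, 2), Mul(-4, w)) (Function('J')(w, Y) = Add(Mul(Y, Y), Mul(-4, w)) = Add(Pow(Y, 2), Mul(-4, w)))
Mul(Function('J')(Function('X')(v), 264), Pow(69395, -1)) = Mul(Add(Pow(264, 2), Mul(-4, 1)), Pow(69395, -1)) = Mul(Add(69696, -4), Rational(1, 69395)) = Mul(69692, Rational(1, 69395)) = Rational(69692, 69395)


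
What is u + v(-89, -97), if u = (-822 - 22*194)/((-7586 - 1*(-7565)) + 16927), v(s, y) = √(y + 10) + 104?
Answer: 876567/8453 + I*√87 ≈ 103.7 + 9.3274*I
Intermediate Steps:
v(s, y) = 104 + √(10 + y) (v(s, y) = √(10 + y) + 104 = 104 + √(10 + y))
u = -2545/8453 (u = (-822 - 4268)/((-7586 + 7565) + 16927) = -5090/(-21 + 16927) = -5090/16906 = -5090*1/16906 = -2545/8453 ≈ -0.30108)
u + v(-89, -97) = -2545/8453 + (104 + √(10 - 97)) = -2545/8453 + (104 + √(-87)) = -2545/8453 + (104 + I*√87) = 876567/8453 + I*√87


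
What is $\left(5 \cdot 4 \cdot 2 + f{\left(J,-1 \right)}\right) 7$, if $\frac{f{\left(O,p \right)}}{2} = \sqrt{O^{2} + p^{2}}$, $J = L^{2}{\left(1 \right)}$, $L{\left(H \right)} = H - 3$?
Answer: $280 + 14 \sqrt{17} \approx 337.72$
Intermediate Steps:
$L{\left(H \right)} = -3 + H$ ($L{\left(H \right)} = H - 3 = -3 + H$)
$J = 4$ ($J = \left(-3 + 1\right)^{2} = \left(-2\right)^{2} = 4$)
$f{\left(O,p \right)} = 2 \sqrt{O^{2} + p^{2}}$
$\left(5 \cdot 4 \cdot 2 + f{\left(J,-1 \right)}\right) 7 = \left(5 \cdot 4 \cdot 2 + 2 \sqrt{4^{2} + \left(-1\right)^{2}}\right) 7 = \left(20 \cdot 2 + 2 \sqrt{16 + 1}\right) 7 = \left(40 + 2 \sqrt{17}\right) 7 = 280 + 14 \sqrt{17}$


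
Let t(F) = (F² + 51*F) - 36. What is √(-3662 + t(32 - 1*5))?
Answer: 2*I*√398 ≈ 39.9*I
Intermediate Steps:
t(F) = -36 + F² + 51*F
√(-3662 + t(32 - 1*5)) = √(-3662 + (-36 + (32 - 1*5)² + 51*(32 - 1*5))) = √(-3662 + (-36 + (32 - 5)² + 51*(32 - 5))) = √(-3662 + (-36 + 27² + 51*27)) = √(-3662 + (-36 + 729 + 1377)) = √(-3662 + 2070) = √(-1592) = 2*I*√398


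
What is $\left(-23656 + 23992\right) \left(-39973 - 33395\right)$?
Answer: $-24651648$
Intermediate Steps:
$\left(-23656 + 23992\right) \left(-39973 - 33395\right) = 336 \left(-73368\right) = -24651648$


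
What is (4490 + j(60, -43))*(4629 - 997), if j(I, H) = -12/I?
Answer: 81534768/5 ≈ 1.6307e+7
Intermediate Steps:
(4490 + j(60, -43))*(4629 - 997) = (4490 - 12/60)*(4629 - 997) = (4490 - 12*1/60)*3632 = (4490 - 1/5)*3632 = (22449/5)*3632 = 81534768/5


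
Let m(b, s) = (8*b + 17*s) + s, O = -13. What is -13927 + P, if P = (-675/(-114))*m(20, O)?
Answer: -272938/19 ≈ -14365.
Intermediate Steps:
m(b, s) = 8*b + 18*s
P = -8325/19 (P = (-675/(-114))*(8*20 + 18*(-13)) = (-675*(-1/114))*(160 - 234) = (225/38)*(-74) = -8325/19 ≈ -438.16)
-13927 + P = -13927 - 8325/19 = -272938/19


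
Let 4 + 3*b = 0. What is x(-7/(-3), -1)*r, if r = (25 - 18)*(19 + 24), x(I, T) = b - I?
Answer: -3311/3 ≈ -1103.7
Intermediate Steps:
b = -4/3 (b = -4/3 + (⅓)*0 = -4/3 + 0 = -4/3 ≈ -1.3333)
x(I, T) = -4/3 - I
r = 301 (r = 7*43 = 301)
x(-7/(-3), -1)*r = (-4/3 - (-7)/(-3))*301 = (-4/3 - (-7)*(-1)/3)*301 = (-4/3 - 1*7/3)*301 = (-4/3 - 7/3)*301 = -11/3*301 = -3311/3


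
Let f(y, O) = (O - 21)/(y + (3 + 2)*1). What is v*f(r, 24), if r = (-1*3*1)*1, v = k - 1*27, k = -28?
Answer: -165/2 ≈ -82.500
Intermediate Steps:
v = -55 (v = -28 - 1*27 = -28 - 27 = -55)
r = -3 (r = -3*1*1 = -3*1 = -3)
f(y, O) = (-21 + O)/(5 + y) (f(y, O) = (-21 + O)/(y + 5*1) = (-21 + O)/(y + 5) = (-21 + O)/(5 + y))
v*f(r, 24) = -55*(-21 + 24)/(5 - 3) = -55*3/2 = -165/2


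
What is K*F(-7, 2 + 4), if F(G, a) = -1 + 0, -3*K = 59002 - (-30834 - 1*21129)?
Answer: 110965/3 ≈ 36988.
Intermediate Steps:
K = -110965/3 (K = -(59002 - (-30834 - 1*21129))/3 = -(59002 - (-30834 - 21129))/3 = -(59002 - 1*(-51963))/3 = -(59002 + 51963)/3 = -1/3*110965 = -110965/3 ≈ -36988.)
F(G, a) = -1
K*F(-7, 2 + 4) = -110965/3*(-1) = 110965/3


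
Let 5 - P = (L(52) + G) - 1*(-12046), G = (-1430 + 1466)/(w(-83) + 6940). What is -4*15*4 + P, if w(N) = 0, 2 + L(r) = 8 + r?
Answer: -21408174/1735 ≈ -12339.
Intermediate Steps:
L(r) = 6 + r (L(r) = -2 + (8 + r) = 6 + r)
G = 9/1735 (G = (-1430 + 1466)/(0 + 6940) = 36/6940 = 36*(1/6940) = 9/1735 ≈ 0.0051873)
P = -20991774/1735 (P = 5 - (((6 + 52) + 9/1735) - 1*(-12046)) = 5 - ((58 + 9/1735) + 12046) = 5 - (100639/1735 + 12046) = 5 - 1*21000449/1735 = 5 - 21000449/1735 = -20991774/1735 ≈ -12099.)
-4*15*4 + P = -4*15*4 - 20991774/1735 = -60*4 - 20991774/1735 = -240 - 20991774/1735 = -21408174/1735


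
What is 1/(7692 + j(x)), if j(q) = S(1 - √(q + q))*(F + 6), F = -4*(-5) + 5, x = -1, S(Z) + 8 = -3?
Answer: 1/7351 ≈ 0.00013604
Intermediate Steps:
S(Z) = -11 (S(Z) = -8 - 3 = -11)
F = 25 (F = 20 + 5 = 25)
j(q) = -341 (j(q) = -11*(25 + 6) = -11*31 = -341)
1/(7692 + j(x)) = 1/(7692 - 341) = 1/7351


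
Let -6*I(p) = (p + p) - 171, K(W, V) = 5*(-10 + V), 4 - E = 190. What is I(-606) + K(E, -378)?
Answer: -3419/2 ≈ -1709.5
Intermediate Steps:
E = -186 (E = 4 - 1*190 = 4 - 190 = -186)
K(W, V) = -50 + 5*V
I(p) = 57/2 - p/3 (I(p) = -((p + p) - 171)/6 = -(2*p - 171)/6 = -(-171 + 2*p)/6 = 57/2 - p/3)
I(-606) + K(E, -378) = (57/2 - ⅓*(-606)) + (-50 + 5*(-378)) = (57/2 + 202) + (-50 - 1890) = 461/2 - 1940 = -3419/2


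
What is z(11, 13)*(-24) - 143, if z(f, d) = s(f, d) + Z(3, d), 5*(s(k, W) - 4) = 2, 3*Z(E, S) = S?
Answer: -1763/5 ≈ -352.60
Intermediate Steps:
Z(E, S) = S/3
s(k, W) = 22/5 (s(k, W) = 4 + (⅕)*2 = 4 + ⅖ = 22/5)
z(f, d) = 22/5 + d/3
z(11, 13)*(-24) - 143 = (22/5 + (⅓)*13)*(-24) - 143 = (22/5 + 13/3)*(-24) - 143 = (131/15)*(-24) - 143 = -1048/5 - 143 = -1763/5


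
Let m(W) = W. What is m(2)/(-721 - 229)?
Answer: -1/475 ≈ -0.0021053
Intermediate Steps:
m(2)/(-721 - 229) = 2/(-721 - 229) = 2/(-950) = 2*(-1/950) = -1/475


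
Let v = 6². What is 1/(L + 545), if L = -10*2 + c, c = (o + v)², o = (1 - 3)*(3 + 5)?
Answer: 1/925 ≈ 0.0010811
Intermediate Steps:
o = -16 (o = -2*8 = -16)
v = 36
c = 400 (c = (-16 + 36)² = 20² = 400)
L = 380 (L = -10*2 + 400 = -20 + 400 = 380)
1/(L + 545) = 1/(380 + 545) = 1/925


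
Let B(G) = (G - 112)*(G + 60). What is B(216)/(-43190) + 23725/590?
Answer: 100774739/2548210 ≈ 39.547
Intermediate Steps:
B(G) = (-112 + G)*(60 + G)
B(216)/(-43190) + 23725/590 = (-6720 + 216² - 52*216)/(-43190) + 23725/590 = (-6720 + 46656 - 11232)*(-1/43190) + 23725*(1/590) = 28704*(-1/43190) + 4745/118 = -14352/21595 + 4745/118 = 100774739/2548210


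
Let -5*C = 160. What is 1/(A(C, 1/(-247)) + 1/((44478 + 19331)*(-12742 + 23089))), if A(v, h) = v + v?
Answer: -660231723/42254830271 ≈ -0.015625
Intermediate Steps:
C = -32 (C = -⅕*160 = -32)
A(v, h) = 2*v
1/(A(C, 1/(-247)) + 1/((44478 + 19331)*(-12742 + 23089))) = 1/(2*(-32) + 1/((44478 + 19331)*(-12742 + 23089))) = 1/(-64 + 1/(63809*10347)) = 1/(-64 + 1/660231723) = 1/(-42254830271/660231723) = -660231723/42254830271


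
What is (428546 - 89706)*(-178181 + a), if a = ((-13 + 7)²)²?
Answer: -59935713400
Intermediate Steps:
a = 1296 (a = ((-6)²)² = 36² = 1296)
(428546 - 89706)*(-178181 + a) = (428546 - 89706)*(-178181 + 1296) = 338840*(-176885) = -59935713400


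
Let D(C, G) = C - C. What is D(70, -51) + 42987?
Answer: 42987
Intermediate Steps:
D(C, G) = 0
D(70, -51) + 42987 = 0 + 42987 = 42987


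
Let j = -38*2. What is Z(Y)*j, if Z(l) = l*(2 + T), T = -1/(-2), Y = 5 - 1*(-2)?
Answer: -1330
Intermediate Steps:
Y = 7 (Y = 5 + 2 = 7)
j = -76
T = ½ (T = -1*(-½) = ½ ≈ 0.50000)
Z(l) = 5*l/2 (Z(l) = l*(2 + ½) = l*(5/2) = 5*l/2)
Z(Y)*j = ((5/2)*7)*(-76) = (35/2)*(-76) = -1330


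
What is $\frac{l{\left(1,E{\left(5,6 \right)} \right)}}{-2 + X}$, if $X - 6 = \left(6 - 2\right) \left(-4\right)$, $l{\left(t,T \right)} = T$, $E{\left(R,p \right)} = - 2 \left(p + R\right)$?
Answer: $\frac{11}{6} \approx 1.8333$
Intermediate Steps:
$E{\left(R,p \right)} = - 2 R - 2 p$ ($E{\left(R,p \right)} = - 2 \left(R + p\right) = - 2 R - 2 p$)
$X = -10$ ($X = 6 + \left(6 - 2\right) \left(-4\right) = 6 + 4 \left(-4\right) = 6 - 16 = -10$)
$\frac{l{\left(1,E{\left(5,6 \right)} \right)}}{-2 + X} = \frac{\left(-2\right) 5 - 12}{-2 - 10} = \frac{-10 - 12}{-12} = \left(-22\right) \left(- \frac{1}{12}\right) = \frac{11}{6}$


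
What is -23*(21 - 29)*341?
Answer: 62744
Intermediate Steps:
-23*(21 - 29)*341 = -23*(-8)*341 = 184*341 = 62744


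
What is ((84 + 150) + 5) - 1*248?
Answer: -9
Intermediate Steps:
((84 + 150) + 5) - 1*248 = (234 + 5) - 248 = 239 - 248 = -9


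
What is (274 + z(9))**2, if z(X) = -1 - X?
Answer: 69696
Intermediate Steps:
(274 + z(9))**2 = (274 + (-1 - 1*9))**2 = (274 + (-1 - 9))**2 = (274 - 10)**2 = 264**2 = 69696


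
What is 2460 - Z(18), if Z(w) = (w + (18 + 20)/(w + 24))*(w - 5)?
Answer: 46499/21 ≈ 2214.2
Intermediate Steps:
Z(w) = (-5 + w)*(w + 38/(24 + w)) (Z(w) = (w + 38/(24 + w))*(-5 + w) = (-5 + w)*(w + 38/(24 + w)))
2460 - Z(18) = 2460 - (-190 + 18³ - 82*18 + 19*18²)/(24 + 18) = 2460 - (-190 + 5832 - 1476 + 19*324)/42 = 2460 - (-190 + 5832 - 1476 + 6156)/42 = 2460 - 10322/42 = 2460 - 1*5161/21 = 2460 - 5161/21 = 46499/21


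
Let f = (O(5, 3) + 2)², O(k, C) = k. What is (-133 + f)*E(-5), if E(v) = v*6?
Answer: 2520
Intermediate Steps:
f = 49 (f = (5 + 2)² = 7² = 49)
E(v) = 6*v
(-133 + f)*E(-5) = (-133 + 49)*(6*(-5)) = -84*(-30) = 2520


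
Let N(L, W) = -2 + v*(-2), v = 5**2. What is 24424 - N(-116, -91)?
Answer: 24476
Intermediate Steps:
v = 25
N(L, W) = -52 (N(L, W) = -2 + 25*(-2) = -2 - 50 = -52)
24424 - N(-116, -91) = 24424 - 1*(-52) = 24424 + 52 = 24476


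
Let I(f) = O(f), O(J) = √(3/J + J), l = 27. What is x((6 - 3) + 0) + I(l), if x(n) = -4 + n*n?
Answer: 5 + 2*√61/3 ≈ 10.207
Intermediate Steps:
O(J) = √(J + 3/J)
x(n) = -4 + n²
I(f) = √(f + 3/f)
x((6 - 3) + 0) + I(l) = (-4 + ((6 - 3) + 0)²) + √(27 + 3/27) = (-4 + (3 + 0)²) + √(27 + 3*(1/27)) = (-4 + 3²) + √(27 + ⅑) = (-4 + 9) + √(244/9) = 5 + 2*√61/3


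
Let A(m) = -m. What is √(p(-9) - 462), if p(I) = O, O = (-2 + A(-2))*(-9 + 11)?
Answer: I*√462 ≈ 21.494*I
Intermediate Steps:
O = 0 (O = (-2 - 1*(-2))*(-9 + 11) = (-2 + 2)*2 = 0*2 = 0)
p(I) = 0
√(p(-9) - 462) = √(0 - 462) = √(-462) = I*√462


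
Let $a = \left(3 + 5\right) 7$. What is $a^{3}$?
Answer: $175616$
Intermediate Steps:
$a = 56$ ($a = 8 \cdot 7 = 56$)
$a^{3} = 56^{3} = 175616$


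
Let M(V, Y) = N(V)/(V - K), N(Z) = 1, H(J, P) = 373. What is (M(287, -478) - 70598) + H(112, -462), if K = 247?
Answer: -2808999/40 ≈ -70225.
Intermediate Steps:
M(V, Y) = 1/(-247 + V) (M(V, Y) = 1/(V - 1*247) = 1/(V - 247) = 1/(-247 + V))
(M(287, -478) - 70598) + H(112, -462) = (1/(-247 + 287) - 70598) + 373 = (1/40 - 70598) + 373 = -2823919/40 + 373 = -2808999/40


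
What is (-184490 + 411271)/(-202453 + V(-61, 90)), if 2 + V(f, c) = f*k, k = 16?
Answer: -226781/203431 ≈ -1.1148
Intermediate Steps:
V(f, c) = -2 + 16*f (V(f, c) = -2 + f*16 = -2 + 16*f)
(-184490 + 411271)/(-202453 + V(-61, 90)) = (-184490 + 411271)/(-202453 + (-2 + 16*(-61))) = 226781/(-202453 + (-2 - 976)) = 226781/(-202453 - 978) = 226781/(-203431) = 226781*(-1/203431) = -226781/203431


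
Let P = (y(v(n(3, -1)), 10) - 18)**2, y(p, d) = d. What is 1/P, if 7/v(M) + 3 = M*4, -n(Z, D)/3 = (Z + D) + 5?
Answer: 1/64 ≈ 0.015625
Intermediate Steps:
n(Z, D) = -15 - 3*D - 3*Z (n(Z, D) = -3*((Z + D) + 5) = -3*((D + Z) + 5) = -3*(5 + D + Z) = -15 - 3*D - 3*Z)
v(M) = 7/(-3 + 4*M) (v(M) = 7/(-3 + M*4) = 7/(-3 + 4*M))
P = 64 (P = (10 - 18)**2 = (-8)**2 = 64)
1/P = 1/64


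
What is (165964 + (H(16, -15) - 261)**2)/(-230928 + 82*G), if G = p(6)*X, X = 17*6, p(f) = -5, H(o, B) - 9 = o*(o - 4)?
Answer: -42391/68187 ≈ -0.62169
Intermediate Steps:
H(o, B) = 9 + o*(-4 + o) (H(o, B) = 9 + o*(o - 4) = 9 + o*(-4 + o))
X = 102
G = -510 (G = -5*102 = -510)
(165964 + (H(16, -15) - 261)**2)/(-230928 + 82*G) = (165964 + ((9 + 16**2 - 4*16) - 261)**2)/(-230928 + 82*(-510)) = (165964 + ((9 + 256 - 64) - 261)**2)/(-230928 - 41820) = (165964 + (201 - 261)**2)/(-272748) = (165964 + (-60)**2)*(-1/272748) = (165964 + 3600)*(-1/272748) = 169564*(-1/272748) = -42391/68187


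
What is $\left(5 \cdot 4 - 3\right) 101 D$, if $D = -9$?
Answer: $-15453$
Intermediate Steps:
$\left(5 \cdot 4 - 3\right) 101 D = \left(5 \cdot 4 - 3\right) 101 \left(-9\right) = \left(20 - 3\right) 101 \left(-9\right) = 17 \cdot 101 \left(-9\right) = 1717 \left(-9\right) = -15453$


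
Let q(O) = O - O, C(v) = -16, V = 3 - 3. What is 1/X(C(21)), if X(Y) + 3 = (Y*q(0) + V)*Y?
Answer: -⅓ ≈ -0.33333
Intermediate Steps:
V = 0
q(O) = 0
X(Y) = -3 (X(Y) = -3 + (Y*0 + 0)*Y = -3 + (0 + 0)*Y = -3 + 0*Y = -3 + 0 = -3)
1/X(C(21)) = 1/(-3) = -⅓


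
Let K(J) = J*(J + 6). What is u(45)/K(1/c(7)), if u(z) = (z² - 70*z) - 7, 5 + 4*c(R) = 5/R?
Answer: 63675/266 ≈ 239.38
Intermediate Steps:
c(R) = -5/4 + 5/(4*R) (c(R) = -5/4 + (5/R)/4 = -5/4 + 5/(4*R))
u(z) = -7 + z² - 70*z
K(J) = J*(6 + J)
u(45)/K(1/c(7)) = (-7 + 45² - 70*45)/(((6 + 1/((5/4)*(1 - 1*7)/7))/(((5/4)*(1 - 1*7)/7)))) = (-7 + 2025 - 3150)/(((6 + 1/((5/4)*(⅐)*(1 - 7)))/(((5/4)*(⅐)*(1 - 7))))) = -1132*(-15/(14*(6 + 1/((5/4)*(⅐)*(-6))))) = -1132*(-15/(14*(6 + 1/(-15/14)))) = -1132*(-15/(14*(6 - 14/15))) = -1132/((-14/15*76/15)) = -1132/(-1064/225) = -1132*(-225/1064) = 63675/266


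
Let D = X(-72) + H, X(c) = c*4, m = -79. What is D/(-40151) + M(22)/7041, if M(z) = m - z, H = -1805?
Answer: 10681562/282703191 ≈ 0.037784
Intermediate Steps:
X(c) = 4*c
D = -2093 (D = 4*(-72) - 1805 = -288 - 1805 = -2093)
M(z) = -79 - z
D/(-40151) + M(22)/7041 = -2093/(-40151) + (-79 - 1*22)/7041 = -2093*(-1/40151) + (-79 - 22)*(1/7041) = 2093/40151 - 101*1/7041 = 2093/40151 - 101/7041 = 10681562/282703191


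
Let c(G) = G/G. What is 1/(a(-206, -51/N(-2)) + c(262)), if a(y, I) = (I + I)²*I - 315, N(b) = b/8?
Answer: 1/33958342 ≈ 2.9448e-8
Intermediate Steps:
N(b) = b/8 (N(b) = b*(⅛) = b/8)
c(G) = 1
a(y, I) = -315 + 4*I³ (a(y, I) = (2*I)²*I - 315 = (4*I²)*I - 315 = 4*I³ - 315 = -315 + 4*I³)
1/(a(-206, -51/N(-2)) + c(262)) = 1/((-315 + 4*(-51/((⅛)*(-2)))³) + 1) = 1/((-315 + 4*(-51/(-¼))³) + 1) = 1/((-315 + 4*(-51*(-4))³) + 1) = 1/((-315 + 4*204³) + 1) = 1/((-315 + 4*8489664) + 1) = 1/((-315 + 33958656) + 1) = 1/(33958341 + 1) = 1/33958342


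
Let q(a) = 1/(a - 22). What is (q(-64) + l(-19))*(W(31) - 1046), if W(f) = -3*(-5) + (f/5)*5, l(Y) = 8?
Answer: -343500/43 ≈ -7988.4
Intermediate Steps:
q(a) = 1/(-22 + a)
W(f) = 15 + f (W(f) = 15 + (f*(⅕))*5 = 15 + (f/5)*5 = 15 + f)
(q(-64) + l(-19))*(W(31) - 1046) = (1/(-22 - 64) + 8)*((15 + 31) - 1046) = (1/(-86) + 8)*(46 - 1046) = (-1/86 + 8)*(-1000) = (687/86)*(-1000) = -343500/43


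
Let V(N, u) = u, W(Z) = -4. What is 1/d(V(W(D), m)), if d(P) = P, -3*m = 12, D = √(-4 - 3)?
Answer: -¼ ≈ -0.25000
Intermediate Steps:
D = I*√7 (D = √(-7) = I*√7 ≈ 2.6458*I)
m = -4 (m = -⅓*12 = -4)
1/d(V(W(D), m)) = 1/(-4) = -¼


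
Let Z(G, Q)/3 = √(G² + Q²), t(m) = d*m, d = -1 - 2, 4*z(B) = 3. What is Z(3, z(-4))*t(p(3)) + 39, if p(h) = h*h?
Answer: 39 - 243*√17/4 ≈ -211.48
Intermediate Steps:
z(B) = ¾ (z(B) = (¼)*3 = ¾)
d = -3
p(h) = h²
t(m) = -3*m
Z(G, Q) = 3*√(G² + Q²)
Z(3, z(-4))*t(p(3)) + 39 = (3*√(3² + (¾)²))*(-3*3²) + 39 = (3*√(9 + 9/16))*(-3*9) + 39 = (3*√(153/16))*(-27) + 39 = (3*(3*√17/4))*(-27) + 39 = (9*√17/4)*(-27) + 39 = -243*√17/4 + 39 = 39 - 243*√17/4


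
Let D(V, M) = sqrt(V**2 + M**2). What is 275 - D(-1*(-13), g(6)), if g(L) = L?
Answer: 275 - sqrt(205) ≈ 260.68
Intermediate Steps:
D(V, M) = sqrt(M**2 + V**2)
275 - D(-1*(-13), g(6)) = 275 - sqrt(6**2 + (-1*(-13))**2) = 275 - sqrt(36 + 13**2) = 275 - sqrt(36 + 169) = 275 - sqrt(205)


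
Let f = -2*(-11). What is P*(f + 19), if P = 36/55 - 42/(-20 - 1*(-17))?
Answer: 33046/55 ≈ 600.84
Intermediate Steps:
f = 22
P = 806/55 (P = 36*(1/55) - 42/(-20 + 17) = 36/55 - 42/(-3) = 36/55 - 42*(-⅓) = 36/55 + 14 = 806/55 ≈ 14.655)
P*(f + 19) = 806*(22 + 19)/55 = (806/55)*41 = 33046/55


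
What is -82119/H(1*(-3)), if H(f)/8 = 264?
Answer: -27373/704 ≈ -38.882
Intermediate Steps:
H(f) = 2112 (H(f) = 8*264 = 2112)
-82119/H(1*(-3)) = -82119/2112 = -82119*1/2112 = -27373/704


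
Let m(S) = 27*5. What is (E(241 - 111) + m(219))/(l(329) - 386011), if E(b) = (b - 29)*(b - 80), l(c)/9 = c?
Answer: -1037/76610 ≈ -0.013536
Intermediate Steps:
l(c) = 9*c
E(b) = (-80 + b)*(-29 + b) (E(b) = (-29 + b)*(-80 + b) = (-80 + b)*(-29 + b))
m(S) = 135
(E(241 - 111) + m(219))/(l(329) - 386011) = ((2320 + (241 - 111)² - 109*(241 - 111)) + 135)/(9*329 - 386011) = ((2320 + 130² - 109*130) + 135)/(2961 - 386011) = ((2320 + 16900 - 14170) + 135)/(-383050) = (5050 + 135)*(-1/383050) = 5185*(-1/383050) = -1037/76610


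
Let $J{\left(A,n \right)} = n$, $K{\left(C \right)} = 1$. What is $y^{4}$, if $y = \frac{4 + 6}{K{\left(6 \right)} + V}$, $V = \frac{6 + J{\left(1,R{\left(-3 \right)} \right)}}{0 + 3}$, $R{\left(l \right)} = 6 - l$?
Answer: $\frac{625}{81} \approx 7.716$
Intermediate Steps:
$V = 5$ ($V = \frac{6 + \left(6 - -3\right)}{0 + 3} = \frac{6 + \left(6 + 3\right)}{3} = \left(6 + 9\right) \frac{1}{3} = 15 \cdot \frac{1}{3} = 5$)
$y = \frac{5}{3}$ ($y = \frac{4 + 6}{1 + 5} = \frac{10}{6} = 10 \cdot \frac{1}{6} = \frac{5}{3} \approx 1.6667$)
$y^{4} = \left(\frac{5}{3}\right)^{4} = \frac{625}{81}$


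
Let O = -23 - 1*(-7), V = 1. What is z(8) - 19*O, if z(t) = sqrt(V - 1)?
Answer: 304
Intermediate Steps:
z(t) = 0 (z(t) = sqrt(1 - 1) = sqrt(0) = 0)
O = -16 (O = -23 + 7 = -16)
z(8) - 19*O = 0 - 19*(-16) = 0 + 304 = 304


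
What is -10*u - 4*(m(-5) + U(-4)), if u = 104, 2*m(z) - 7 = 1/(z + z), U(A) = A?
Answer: -5189/5 ≈ -1037.8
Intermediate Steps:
m(z) = 7/2 + 1/(4*z) (m(z) = 7/2 + 1/(2*(z + z)) = 7/2 + 1/(2*((2*z))) = 7/2 + (1/(2*z))/2 = 7/2 + 1/(4*z))
-10*u - 4*(m(-5) + U(-4)) = -10*104 - 4*((¼)*(1 + 14*(-5))/(-5) - 4) = -1040 - 4*((¼)*(-⅕)*(1 - 70) - 4) = -1040 - 4*((¼)*(-⅕)*(-69) - 4) = -1040 - 4*(69/20 - 4) = -1040 - 4*(-11/20) = -1040 + 11/5 = -5189/5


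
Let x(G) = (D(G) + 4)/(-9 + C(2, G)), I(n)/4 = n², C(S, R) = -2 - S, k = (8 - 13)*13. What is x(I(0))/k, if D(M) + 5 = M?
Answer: -1/845 ≈ -0.0011834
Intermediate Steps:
k = -65 (k = -5*13 = -65)
I(n) = 4*n²
D(M) = -5 + M
x(G) = 1/13 - G/13 (x(G) = ((-5 + G) + 4)/(-9 + (-2 - 1*2)) = (-1 + G)/(-9 + (-2 - 2)) = (-1 + G)/(-9 - 4) = (-1 + G)/(-13) = (-1 + G)*(-1/13) = 1/13 - G/13)
x(I(0))/k = (1/13 - 4*0²/13)/(-65) = (1/13 - 4*0/13)*(-1/65) = (1/13 - 1/13*0)*(-1/65) = (1/13 + 0)*(-1/65) = (1/13)*(-1/65) = -1/845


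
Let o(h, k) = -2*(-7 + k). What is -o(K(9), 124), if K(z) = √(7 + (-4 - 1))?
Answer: 234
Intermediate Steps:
K(z) = √2 (K(z) = √(7 - 5) = √2)
o(h, k) = 14 - 2*k
-o(K(9), 124) = -(14 - 2*124) = -(14 - 248) = -1*(-234) = 234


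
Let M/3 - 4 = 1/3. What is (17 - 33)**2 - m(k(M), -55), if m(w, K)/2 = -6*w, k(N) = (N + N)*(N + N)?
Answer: 8368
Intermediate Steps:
M = 13 (M = 12 + 3/3 = 12 + 3*(1/3) = 12 + 1 = 13)
k(N) = 4*N**2 (k(N) = (2*N)*(2*N) = 4*N**2)
m(w, K) = -12*w (m(w, K) = 2*(-6*w) = -12*w)
(17 - 33)**2 - m(k(M), -55) = (17 - 33)**2 - (-12)*4*13**2 = (-16)**2 - (-12)*4*169 = 256 - (-12)*676 = 256 - 1*(-8112) = 256 + 8112 = 8368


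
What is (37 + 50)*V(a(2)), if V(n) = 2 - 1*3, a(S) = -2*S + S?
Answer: -87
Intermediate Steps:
a(S) = -S
V(n) = -1 (V(n) = 2 - 3 = -1)
(37 + 50)*V(a(2)) = (37 + 50)*(-1) = 87*(-1) = -87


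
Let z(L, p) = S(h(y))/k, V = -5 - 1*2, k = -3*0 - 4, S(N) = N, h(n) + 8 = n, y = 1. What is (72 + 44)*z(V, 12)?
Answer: 203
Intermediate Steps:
h(n) = -8 + n
k = -4 (k = 0 - 4 = -4)
V = -7 (V = -5 - 2 = -7)
z(L, p) = 7/4 (z(L, p) = (-8 + 1)/(-4) = -7*(-¼) = 7/4)
(72 + 44)*z(V, 12) = (72 + 44)*(7/4) = 116*(7/4) = 203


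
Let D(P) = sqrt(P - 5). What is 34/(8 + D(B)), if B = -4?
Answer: 272/73 - 102*I/73 ≈ 3.726 - 1.3973*I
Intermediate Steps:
D(P) = sqrt(-5 + P)
34/(8 + D(B)) = 34/(8 + sqrt(-5 - 4)) = 34/(8 + sqrt(-9)) = 34/(8 + 3*I) = 34*((8 - 3*I)/73) = 34*(8 - 3*I)/73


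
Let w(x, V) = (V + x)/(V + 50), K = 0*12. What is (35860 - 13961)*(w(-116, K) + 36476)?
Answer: 19968427958/25 ≈ 7.9874e+8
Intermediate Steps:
K = 0
w(x, V) = (V + x)/(50 + V)
(35860 - 13961)*(w(-116, K) + 36476) = (35860 - 13961)*((0 - 116)/(50 + 0) + 36476) = 21899*(-116/50 + 36476) = 21899*((1/50)*(-116) + 36476) = 21899*(-58/25 + 36476) = 21899*(911842/25) = 19968427958/25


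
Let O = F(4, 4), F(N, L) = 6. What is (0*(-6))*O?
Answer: 0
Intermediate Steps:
O = 6
(0*(-6))*O = (0*(-6))*6 = 0*6 = 0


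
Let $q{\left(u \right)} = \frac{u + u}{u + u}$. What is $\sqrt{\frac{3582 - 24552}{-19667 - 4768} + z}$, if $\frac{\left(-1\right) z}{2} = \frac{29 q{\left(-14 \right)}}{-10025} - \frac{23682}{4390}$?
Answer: $\frac{\sqrt{2661931922790599742}}{477945885} \approx 3.4137$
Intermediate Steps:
$q{\left(u \right)} = 1$ ($q{\left(u \right)} = \frac{2 u}{2 u} = 2 u \frac{1}{2 u} = 1$)
$z = \frac{47507872}{4400975}$ ($z = - 2 \left(\frac{29 \cdot 1}{-10025} - \frac{23682}{4390}\right) = - 2 \left(29 \left(- \frac{1}{10025}\right) - \frac{11841}{2195}\right) = - 2 \left(- \frac{29}{10025} - \frac{11841}{2195}\right) = \left(-2\right) \left(- \frac{23753936}{4400975}\right) = \frac{47507872}{4400975} \approx 10.795$)
$\sqrt{\frac{3582 - 24552}{-19667 - 4768} + z} = \sqrt{\frac{3582 - 24552}{-19667 - 4768} + \frac{47507872}{4400975}} = \sqrt{- \frac{20970}{-24435} + \frac{47507872}{4400975}} = \sqrt{\left(-20970\right) \left(- \frac{1}{24435}\right) + \frac{47507872}{4400975}} = \sqrt{\frac{466}{543} + \frac{47507872}{4400975}} = \sqrt{\frac{27847628846}{2389729425}} = \frac{\sqrt{2661931922790599742}}{477945885}$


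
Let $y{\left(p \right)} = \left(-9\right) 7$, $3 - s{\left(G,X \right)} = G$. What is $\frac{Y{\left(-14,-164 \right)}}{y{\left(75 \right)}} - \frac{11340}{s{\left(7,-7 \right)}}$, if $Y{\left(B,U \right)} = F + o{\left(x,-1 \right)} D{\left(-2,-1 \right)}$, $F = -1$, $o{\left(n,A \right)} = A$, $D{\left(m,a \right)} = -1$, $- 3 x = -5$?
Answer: $2835$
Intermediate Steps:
$x = \frac{5}{3}$ ($x = \left(- \frac{1}{3}\right) \left(-5\right) = \frac{5}{3} \approx 1.6667$)
$s{\left(G,X \right)} = 3 - G$
$y{\left(p \right)} = -63$
$Y{\left(B,U \right)} = 0$ ($Y{\left(B,U \right)} = -1 - -1 = -1 + 1 = 0$)
$\frac{Y{\left(-14,-164 \right)}}{y{\left(75 \right)}} - \frac{11340}{s{\left(7,-7 \right)}} = \frac{0}{-63} - \frac{11340}{3 - 7} = 0 \left(- \frac{1}{63}\right) - \frac{11340}{3 - 7} = 0 - \frac{11340}{-4} = 0 - -2835 = 0 + 2835 = 2835$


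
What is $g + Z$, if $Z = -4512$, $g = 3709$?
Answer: $-803$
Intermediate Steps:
$g + Z = 3709 - 4512 = -803$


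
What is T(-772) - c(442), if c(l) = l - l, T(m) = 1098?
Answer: 1098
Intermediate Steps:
c(l) = 0
T(-772) - c(442) = 1098 - 1*0 = 1098 + 0 = 1098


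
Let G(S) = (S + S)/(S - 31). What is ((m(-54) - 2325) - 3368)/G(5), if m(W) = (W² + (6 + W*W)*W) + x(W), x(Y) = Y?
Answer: 2088047/5 ≈ 4.1761e+5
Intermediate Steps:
G(S) = 2*S/(-31 + S) (G(S) = (2*S)/(-31 + S) = 2*S/(-31 + S))
m(W) = W + W² + W*(6 + W²) (m(W) = (W² + (6 + W*W)*W) + W = (W² + (6 + W²)*W) + W = (W² + W*(6 + W²)) + W = W + W² + W*(6 + W²))
((m(-54) - 2325) - 3368)/G(5) = ((-54*(7 - 54 + (-54)²) - 2325) - 3368)/((2*5/(-31 + 5))) = ((-54*(7 - 54 + 2916) - 2325) - 3368)/((2*5/(-26))) = ((-54*2869 - 2325) - 3368)/((2*5*(-1/26))) = ((-154926 - 2325) - 3368)/(-5/13) = (-157251 - 3368)*(-13/5) = -160619*(-13/5) = 2088047/5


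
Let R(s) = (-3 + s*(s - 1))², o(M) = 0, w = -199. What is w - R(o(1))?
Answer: -208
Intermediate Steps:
R(s) = (-3 + s*(-1 + s))²
w - R(o(1)) = -199 - (3 + 0 - 1*0²)² = -199 - (3 + 0 - 1*0)² = -199 - (3 + 0 + 0)² = -199 - 1*3² = -199 - 1*9 = -199 - 9 = -208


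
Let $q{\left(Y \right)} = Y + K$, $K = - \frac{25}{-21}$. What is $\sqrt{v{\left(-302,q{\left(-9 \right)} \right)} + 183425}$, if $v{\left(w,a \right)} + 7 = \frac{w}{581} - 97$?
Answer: $\frac{\sqrt{61881844619}}{581} \approx 428.16$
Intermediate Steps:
$K = \frac{25}{21}$ ($K = \left(-25\right) \left(- \frac{1}{21}\right) = \frac{25}{21} \approx 1.1905$)
$q{\left(Y \right)} = \frac{25}{21} + Y$ ($q{\left(Y \right)} = Y + \frac{25}{21} = \frac{25}{21} + Y$)
$v{\left(w,a \right)} = -104 + \frac{w}{581}$ ($v{\left(w,a \right)} = -7 + \left(\frac{w}{581} - 97\right) = -7 + \left(-97 + \frac{w}{581}\right) = -104 + \frac{w}{581}$)
$\sqrt{v{\left(-302,q{\left(-9 \right)} \right)} + 183425} = \sqrt{\left(-104 + \frac{1}{581} \left(-302\right)\right) + 183425} = \sqrt{\left(-104 - \frac{302}{581}\right) + 183425} = \sqrt{- \frac{60726}{581} + 183425} = \sqrt{\frac{106509199}{581}} = \frac{\sqrt{61881844619}}{581}$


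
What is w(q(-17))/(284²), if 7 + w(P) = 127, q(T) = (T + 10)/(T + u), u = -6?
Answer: 15/10082 ≈ 0.0014878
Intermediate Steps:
q(T) = (10 + T)/(-6 + T) (q(T) = (T + 10)/(T - 6) = (10 + T)/(-6 + T))
w(P) = 120 (w(P) = -7 + 127 = 120)
w(q(-17))/(284²) = 120/(284²) = 120/80656 = 120*(1/80656) = 15/10082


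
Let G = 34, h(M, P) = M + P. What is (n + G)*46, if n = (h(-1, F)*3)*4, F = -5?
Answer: -1748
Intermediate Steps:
n = -72 (n = ((-1 - 5)*3)*4 = -6*3*4 = -18*4 = -72)
(n + G)*46 = (-72 + 34)*46 = -38*46 = -1748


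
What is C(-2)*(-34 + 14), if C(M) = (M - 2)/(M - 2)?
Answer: -20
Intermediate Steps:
C(M) = 1 (C(M) = (-2 + M)/(-2 + M) = 1)
C(-2)*(-34 + 14) = 1*(-34 + 14) = 1*(-20) = -20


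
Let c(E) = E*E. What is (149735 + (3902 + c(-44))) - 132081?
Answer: 23492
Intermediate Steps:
c(E) = E**2
(149735 + (3902 + c(-44))) - 132081 = (149735 + (3902 + (-44)**2)) - 132081 = (149735 + (3902 + 1936)) - 132081 = (149735 + 5838) - 132081 = 155573 - 132081 = 23492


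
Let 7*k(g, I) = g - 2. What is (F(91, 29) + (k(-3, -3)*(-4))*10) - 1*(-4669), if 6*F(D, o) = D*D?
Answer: 255265/42 ≈ 6077.7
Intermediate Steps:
k(g, I) = -2/7 + g/7 (k(g, I) = (g - 2)/7 = (-2 + g)/7 = -2/7 + g/7)
F(D, o) = D**2/6 (F(D, o) = (D*D)/6 = D**2/6)
(F(91, 29) + (k(-3, -3)*(-4))*10) - 1*(-4669) = ((1/6)*91**2 + ((-2/7 + (1/7)*(-3))*(-4))*10) - 1*(-4669) = ((1/6)*8281 + ((-2/7 - 3/7)*(-4))*10) + 4669 = (8281/6 - 5/7*(-4)*10) + 4669 = (8281/6 + (20/7)*10) + 4669 = (8281/6 + 200/7) + 4669 = 59167/42 + 4669 = 255265/42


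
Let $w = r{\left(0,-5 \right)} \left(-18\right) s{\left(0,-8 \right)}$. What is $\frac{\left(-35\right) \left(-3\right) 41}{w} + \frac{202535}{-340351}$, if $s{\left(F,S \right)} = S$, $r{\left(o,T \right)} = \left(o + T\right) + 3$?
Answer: $- \frac{507847045}{32673696} \approx -15.543$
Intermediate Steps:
$r{\left(o,T \right)} = 3 + T + o$ ($r{\left(o,T \right)} = \left(T + o\right) + 3 = 3 + T + o$)
$w = -288$ ($w = \left(3 - 5 + 0\right) \left(-18\right) \left(-8\right) = \left(-2\right) \left(-18\right) \left(-8\right) = 36 \left(-8\right) = -288$)
$\frac{\left(-35\right) \left(-3\right) 41}{w} + \frac{202535}{-340351} = \frac{\left(-35\right) \left(-3\right) 41}{-288} + \frac{202535}{-340351} = 105 \cdot 41 \left(- \frac{1}{288}\right) + 202535 \left(- \frac{1}{340351}\right) = 4305 \left(- \frac{1}{288}\right) - \frac{202535}{340351} = - \frac{1435}{96} - \frac{202535}{340351} = - \frac{507847045}{32673696}$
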